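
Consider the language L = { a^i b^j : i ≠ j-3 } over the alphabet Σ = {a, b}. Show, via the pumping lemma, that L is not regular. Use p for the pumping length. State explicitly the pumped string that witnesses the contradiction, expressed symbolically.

Assume L is regular. Let p be the pumping length given by the pumping lemma.
Choose w = a^p b^{p+p!+3}. Since p ≠ (p+p!+3)-3 = p+p!, w ∈ L; and |w| ≥ p.
The pumping lemma gives a decomposition w = xyz where |xy| ≤ p and |y| ≥ 1.
Because |xy| ≤ p and w begins with p copies of a, we have y = a^k with 1 ≤ k ≤ p.
Since 1 ≤ k ≤ p, k divides p!; set t = 1 + p!/k. Then xy^t z has p + (p!/k)·k = p + p! copies of a. Now the a-count is p+p! and (b-count)-3 = (p+p!+3)-3 = p+p!, so i ≠ j-3 fails. So xy^t z = a^{p+p!} b^{p+p!+3} ∉ L.
This is a contradiction; hence L is not regular.

a^{p+p!} b^{p+p!+3}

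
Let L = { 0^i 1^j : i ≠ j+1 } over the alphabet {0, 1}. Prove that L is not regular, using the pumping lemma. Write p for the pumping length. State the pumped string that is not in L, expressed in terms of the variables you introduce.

0^{p+p!} 1^{p+p!-1}

Toward a contradiction, assume L is regular with pumping length p.
Choose w = 0^p 1^{p+p!-1}. Since p ≠ (p+p!-1)+1 = p+p!, w ∈ L; and |w| ≥ p.
Write w = xyz as guaranteed by the lemma, with |xy| ≤ p and y is nonempty.
Since the first p symbols of w are all 0's and |xy| ≤ p, y lies entirely in the leading 0-block: y = 0^k for some k with 1 ≤ k ≤ p.
Since 1 ≤ k ≤ p, k divides p!; set t = 1 + p!/k. Then xy^t z has p + (p!/k)·k = p + p! copies of 0. Now the 0-count is p+p! and (1-count)+1 = (p+p!-1)+1 = p+p!, so i ≠ j+1 fails. So xy^t z = 0^{p+p!} 1^{p+p!-1} ∉ L.
Contradiction. Therefore L is not regular.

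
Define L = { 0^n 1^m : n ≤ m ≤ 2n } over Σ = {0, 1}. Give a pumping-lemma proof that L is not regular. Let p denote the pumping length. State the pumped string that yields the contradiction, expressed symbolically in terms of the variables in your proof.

0^{p+k} 1^p

Assume L is regular; let p be its pumping constant.
Take w = 0^p 1^p ∈ L (since p ≤ p ≤ 2p), with |w| = 2p ≥ p.
By the pumping lemma, w = xyz with |xy| ≤ p and y is nonempty.
The first p characters of w are 0's, so xy (and hence y) consists only of 0's. Write y = 0^k, 1 ≤ k ≤ p.
Pump with i = 2: xy^2z = 0^{p+k} 1^p. Now n = p+k > p = m, so the condition n ≤ m fails. Thus xy^2z ∉ L.
This is a contradiction; hence L is not regular.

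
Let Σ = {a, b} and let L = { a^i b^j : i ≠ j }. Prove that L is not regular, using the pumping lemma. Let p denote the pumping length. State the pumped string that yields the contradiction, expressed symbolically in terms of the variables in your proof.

Assume L is regular; let p be its pumping constant.
Choose w = a^p b^{p+p!}. Since p ≠ p+p!, w ∈ L; and |w| ≥ p.
By the pumping lemma, w = xyz with |xy| ≤ p and |y| ≥ 1.
Because |xy| ≤ p and w begins with p copies of a, we have y = a^k with 1 ≤ k ≤ p.
Since 1 ≤ k ≤ p, k divides p!; set t = 1 + p!/k. Then xy^t z has p + (p!/k)·k = p + p! copies of a. Now the a-count equals the b-count, so i ≠ j fails. So xy^t z = a^{p+p!} b^{p+p!} ∉ L.
This contradicts the pumping lemma, so L is not regular.

a^{p+p!} b^{p+p!}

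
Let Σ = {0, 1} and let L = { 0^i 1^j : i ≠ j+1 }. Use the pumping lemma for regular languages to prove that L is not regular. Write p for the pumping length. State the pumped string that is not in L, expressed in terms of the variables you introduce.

0^{p+p!} 1^{p+p!-1}

Suppose for contradiction that L is regular, and let p be the pumping length.
Choose w = 0^p 1^{p+p!-1}. Since p ≠ (p+p!-1)+1 = p+p!, w ∈ L; and |w| ≥ p.
By the pumping lemma, w = xyz with |xy| ≤ p and |y| > 0.
Since the first p symbols of w are all 0's and |xy| ≤ p, y lies entirely in the leading 0-block: y = 0^k for some k with 1 ≤ k ≤ p.
Since 1 ≤ k ≤ p, k divides p!; set t = 1 + p!/k. Then xy^t z has p + (p!/k)·k = p + p! copies of 0. Now the 0-count is p+p! and (1-count)+1 = (p+p!-1)+1 = p+p!, so i ≠ j+1 fails. So xy^t z = 0^{p+p!} 1^{p+p!-1} ∉ L.
Contradiction. Therefore L is not regular.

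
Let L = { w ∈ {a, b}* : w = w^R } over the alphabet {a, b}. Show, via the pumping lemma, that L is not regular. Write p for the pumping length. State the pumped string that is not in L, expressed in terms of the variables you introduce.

a^{p+k} b a^p

Toward a contradiction, assume L is regular with pumping length p.
Take w = a^p b a^p, a palindrome of length 2p+1 ≥ p.
By the pumping lemma, w = xyz with |xy| ≤ p and y is nonempty.
Because |xy| ≤ p and w begins with p copies of a, we have y = a^k with 1 ≤ k ≤ p.
Pump with i = 2: xy^2z = a^{p+k} b a^p. Its reverse is a^p b a^{p+k}, which differs from xy^2z since k ≥ 1. So xy^2z is not a palindrome and xy^2z ∉ L.
Contradiction. Therefore L is not regular.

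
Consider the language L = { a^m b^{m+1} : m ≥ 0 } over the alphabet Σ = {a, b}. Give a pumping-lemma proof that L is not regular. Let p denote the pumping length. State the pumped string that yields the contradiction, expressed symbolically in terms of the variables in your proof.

a^{p+k} b^{p+1}

Assume L is regular. Let p be the pumping length given by the pumping lemma.
Choose w = a^p b^{p+1}, which is in L with |w| = 2p+1 ≥ p.
By the pumping lemma, w = xyz with |xy| ≤ p and |y| ≥ 1.
Because |xy| ≤ p and w begins with p copies of a, we have y = a^k with 1 ≤ k ≤ p.
Pump with i = 2: xy^2z = a^{p+k} b^{p+1}. For this to lie in L we would need p+1 = (p+k)+1, which forces k = 0. But k ≥ 1, so xy^2z ∉ L.
This is a contradiction; hence L is not regular.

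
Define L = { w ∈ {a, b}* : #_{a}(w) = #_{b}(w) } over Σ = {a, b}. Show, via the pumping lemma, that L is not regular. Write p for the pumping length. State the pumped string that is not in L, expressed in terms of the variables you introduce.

Assume L is regular. Let p be the pumping length given by the pumping lemma.
Choose w = a^p b^p ∈ L with |w| = 2p ≥ p.
By the pumping lemma, w = xyz with |xy| ≤ p and |y| ≥ 1.
Because |xy| ≤ p and w begins with p copies of a, we have y = a^k with 1 ≤ k ≤ p.
Pump with i = 2: xy^2z = a^{p+k} b^p has p+k occurrences of a but only p of b. Since k ≥ 1 the counts differ, so xy^2z ∉ L.
This is a contradiction; hence L is not regular.

a^{p+k} b^p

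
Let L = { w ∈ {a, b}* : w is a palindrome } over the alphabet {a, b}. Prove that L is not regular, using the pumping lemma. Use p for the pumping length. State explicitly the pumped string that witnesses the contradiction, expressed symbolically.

Suppose for contradiction that L is regular, and let p be the pumping length.
Take w = a^p b a^p, a palindrome of length 2p+1 ≥ p.
The pumping lemma gives a decomposition w = xyz where |xy| ≤ p and y is nonempty.
Since the first p symbols of w are all a's and |xy| ≤ p, y lies entirely in the leading a-block: y = a^k for some k with 1 ≤ k ≤ p.
Pump with i = 2: xy^2z = a^{p+k} b a^p. Its reverse is a^p b a^{p+k}, which differs from xy^2z since k ≥ 1. So xy^2z is not a palindrome and xy^2z ∉ L.
Contradiction. Therefore L is not regular.

a^{p+k} b a^p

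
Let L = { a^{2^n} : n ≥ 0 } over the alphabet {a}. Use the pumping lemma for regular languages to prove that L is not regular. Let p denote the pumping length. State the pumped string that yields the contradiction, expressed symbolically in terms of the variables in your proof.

Assume L is regular. Let p be the pumping length given by the pumping lemma.
Take w = a^{2^p} ∈ L with |w| = 2^p ≥ p.
By the pumping lemma, w = xyz with |xy| ≤ p and y is nonempty.
Then y = a^k for some k with 1 ≤ k ≤ p.
Pump with i = 2: xy^2z = a^{2^p+k}. Since 1 ≤ k ≤ p < 2^p, we have 2^p < 2^p+k < 2^{p+1}, so 2^p+k is not a power of 2. So xy^2z ∉ L.
Contradiction. Therefore L is not regular.

a^{2^p+k}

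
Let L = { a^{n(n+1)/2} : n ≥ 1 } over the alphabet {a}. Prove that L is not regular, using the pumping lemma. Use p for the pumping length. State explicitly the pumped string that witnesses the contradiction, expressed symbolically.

a^{p(p+1)/2+k}

Toward a contradiction, assume L is regular with pumping length p.
Take w = a^{p(p+1)/2} ∈ L with |w| = p(p+1)/2 ≥ p.
The pumping lemma gives a decomposition w = xyz where |xy| ≤ p and y is nonempty.
Then y = a^k for some k with 1 ≤ k ≤ p.
Pump with i = 2: xy^2z = a^{p(p+1)/2+k}. Since 1 ≤ k ≤ p, p(p+1)/2 < p(p+1)/2+k ≤ p(p+1)/2+p < (p+1)(p+2)/2, so p(p+1)/2+k is strictly between consecutive triangular numbers. So xy^2z ∉ L.
This is a contradiction; hence L is not regular.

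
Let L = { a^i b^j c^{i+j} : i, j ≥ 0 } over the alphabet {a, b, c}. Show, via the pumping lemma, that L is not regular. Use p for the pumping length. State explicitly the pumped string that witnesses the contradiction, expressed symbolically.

Suppose for contradiction that L is regular, and let p be the pumping length.
Take w = a^p b^p c^{2p} ∈ L (with i=j=p, i+j=2p), |w| = 4p ≥ p.
The pumping lemma gives a decomposition w = xyz where |xy| ≤ p and y is nonempty.
Since the first p symbols of w are all a's and |xy| ≤ p, y lies entirely in the leading a-block: y = a^k for some k with 1 ≤ k ≤ p.
Consider xy^2z = a^{p+k} b^p c^{2p}. Now the a- and b-counts sum to 2p+k, but the c-count is 2p ≠ 2p+k. So xy^2z ∉ L.
This contradicts the pumping lemma, so L is not regular.

a^{p+k} b^p c^{2p}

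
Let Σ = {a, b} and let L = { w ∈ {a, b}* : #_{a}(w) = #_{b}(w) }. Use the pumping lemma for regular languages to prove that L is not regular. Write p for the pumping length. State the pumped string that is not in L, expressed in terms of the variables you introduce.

Assume L is regular. Let p be the pumping length given by the pumping lemma.
Choose w = a^p b^p ∈ L with |w| = 2p ≥ p.
The pumping lemma gives a decomposition w = xyz where |xy| ≤ p and y is nonempty.
Because |xy| ≤ p and w begins with p copies of a, we have y = a^k with 1 ≤ k ≤ p.
Pump with i = 2: xy^2z = a^{p+k} b^p has p+k occurrences of a but only p of b. Since k ≥ 1 the counts differ, so xy^2z ∉ L.
Contradiction. Therefore L is not regular.

a^{p+k} b^p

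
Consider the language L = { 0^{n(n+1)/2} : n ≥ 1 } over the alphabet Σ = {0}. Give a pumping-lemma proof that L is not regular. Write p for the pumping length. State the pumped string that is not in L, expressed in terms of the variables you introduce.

0^{p(p+1)/2+k}

Toward a contradiction, assume L is regular with pumping length p.
Take w = 0^{p(p+1)/2} ∈ L with |w| = p(p+1)/2 ≥ p.
By the pumping lemma, w = xyz with |xy| ≤ p and |y| > 0.
Then y = 0^k for some k with 1 ≤ k ≤ p.
Pump with i = 2: xy^2z = 0^{p(p+1)/2+k}. Since 1 ≤ k ≤ p, p(p+1)/2 < p(p+1)/2+k ≤ p(p+1)/2+p < (p+1)(p+2)/2, so p(p+1)/2+k is strictly between consecutive triangular numbers. So xy^2z ∉ L.
This is a contradiction; hence L is not regular.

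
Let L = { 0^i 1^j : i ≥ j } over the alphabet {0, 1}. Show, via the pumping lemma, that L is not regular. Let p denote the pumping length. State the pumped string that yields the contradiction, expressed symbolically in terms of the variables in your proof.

0^{p-k} 1^p

Suppose for contradiction that L is regular, and let p be the pumping length.
Choose w = 0^p 1^p ∈ L, with |w| = 2p ≥ p.
The pumping lemma gives a decomposition w = xyz where |xy| ≤ p and y is nonempty.
Because |xy| ≤ p and w begins with p copies of 0, we have y = 0^k with 1 ≤ k ≤ p.
Consider xy^0z = xz = 0^{p-k} 1^p. Since k ≥ 1, the 0-count p-k is less than p, so i ≥ j fails; thus xz ∉ L.
Contradiction. Therefore L is not regular.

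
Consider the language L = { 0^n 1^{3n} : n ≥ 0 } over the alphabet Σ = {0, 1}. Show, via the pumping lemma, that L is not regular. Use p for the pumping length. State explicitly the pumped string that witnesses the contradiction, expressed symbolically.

Suppose for contradiction that L is regular, and let p be the pumping length.
Choose w = 0^p 1^{3p}, which is in L with |w| = 4p ≥ p.
By the pumping lemma, w = xyz with |xy| ≤ p and |y| > 0.
The first p characters of w are 0's, so xy (and hence y) consists only of 0's. Write y = 0^k, 1 ≤ k ≤ p.
Pump with i = 2: xy^2z = 0^{p+k} 1^{3p}. For this to lie in L we would need 3p = 3(p+k), which forces k = 0. But k ≥ 1, so xy^2z ∉ L.
Contradiction. Therefore L is not regular.

0^{p+k} 1^{3p}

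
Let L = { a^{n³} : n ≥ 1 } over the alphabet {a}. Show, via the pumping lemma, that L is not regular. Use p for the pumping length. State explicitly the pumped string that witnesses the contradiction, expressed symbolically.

a^{p³+k}

Assume L is regular; let p be its pumping constant.
Take w = a^{p³} ∈ L with |w| = p³ ≥ p.
The pumping lemma gives a decomposition w = xyz where |xy| ≤ p and y is nonempty.
Then y = a^k for some k with 1 ≤ k ≤ p.
Pump with i = 2: xy^2z = a^{p³+k}. Since 1 ≤ k ≤ p, p³ < p³+k ≤ p³+p < p³+3p²+3p+1 = (p+1)³, so p³+k is not a perfect cube. So xy^2z ∉ L.
This is a contradiction; hence L is not regular.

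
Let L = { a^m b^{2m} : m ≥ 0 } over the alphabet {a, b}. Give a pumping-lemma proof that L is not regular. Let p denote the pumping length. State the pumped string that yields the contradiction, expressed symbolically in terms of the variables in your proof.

a^{p+k} b^{2p}

Toward a contradiction, assume L is regular with pumping length p.
Let w = a^p b^{2p} ∈ L; note |w| = 3p ≥ p.
The pumping lemma gives a decomposition w = xyz where |xy| ≤ p and y is nonempty.
The first p characters of w are a's, so xy (and hence y) consists only of a's. Write y = a^k, 1 ≤ k ≤ p.
Pump with i = 2: xy^2z = a^{p+k} b^{2p}. For this to lie in L we would need 2p = 2(p+k), which forces k = 0. But k ≥ 1, so xy^2z ∉ L.
Contradiction. Therefore L is not regular.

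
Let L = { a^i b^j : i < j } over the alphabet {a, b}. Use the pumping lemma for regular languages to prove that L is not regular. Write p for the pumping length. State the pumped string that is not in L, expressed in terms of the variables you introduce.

Toward a contradiction, assume L is regular with pumping length p.
Choose w = a^p b^{p+1} ∈ L, with |w| = 2p+1 ≥ p.
The pumping lemma gives a decomposition w = xyz where |xy| ≤ p and |y| ≥ 1.
The first p characters of w are a's, so xy (and hence y) consists only of a's. Write y = a^k, 1 ≤ k ≤ p.
Consider xy^2z = a^{p+k} b^{p+1}. Since k ≥ 1, the a-count p+k is at least p+1, so i < j fails; thus xy^2z ∉ L.
This contradicts the pumping lemma, so L is not regular.

a^{p+k} b^{p+1}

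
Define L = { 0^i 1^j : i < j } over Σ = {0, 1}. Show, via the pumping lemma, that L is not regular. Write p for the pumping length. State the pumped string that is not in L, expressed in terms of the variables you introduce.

0^{p+k} 1^{p+1}

Assume L is regular; let p be its pumping constant.
Choose w = 0^p 1^{p+1} ∈ L, with |w| = 2p+1 ≥ p.
Write w = xyz as guaranteed by the lemma, with |xy| ≤ p and y is nonempty.
Since the first p symbols of w are all 0's and |xy| ≤ p, y lies entirely in the leading 0-block: y = 0^k for some k with 1 ≤ k ≤ p.
Consider xy^2z = 0^{p+k} 1^{p+1}. Since k ≥ 1, the 0-count p+k is at least p+1, so i < j fails; thus xy^2z ∉ L.
This contradicts the pumping lemma, so L is not regular.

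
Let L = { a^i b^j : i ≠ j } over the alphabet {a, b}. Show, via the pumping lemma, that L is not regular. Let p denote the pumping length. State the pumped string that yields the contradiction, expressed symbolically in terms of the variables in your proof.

Assume L is regular. Let p be the pumping length given by the pumping lemma.
Choose w = a^p b^{p+p!}. Since p ≠ p+p!, w ∈ L; and |w| ≥ p.
The pumping lemma gives a decomposition w = xyz where |xy| ≤ p and |y| ≥ 1.
The first p characters of w are a's, so xy (and hence y) consists only of a's. Write y = a^k, 1 ≤ k ≤ p.
Since 1 ≤ k ≤ p, k divides p!; set t = 1 + p!/k. Then xy^t z has p + (p!/k)·k = p + p! copies of a. Now the a-count equals the b-count, so i ≠ j fails. So xy^t z = a^{p+p!} b^{p+p!} ∉ L.
This is a contradiction; hence L is not regular.

a^{p+p!} b^{p+p!}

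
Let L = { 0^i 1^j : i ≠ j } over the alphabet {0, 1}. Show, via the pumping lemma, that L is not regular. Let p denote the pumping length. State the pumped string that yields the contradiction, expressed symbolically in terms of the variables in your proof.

Suppose for contradiction that L is regular, and let p be the pumping length.
Choose w = 0^p 1^{p+p!}. Since p ≠ p+p!, w ∈ L; and |w| ≥ p.
The pumping lemma gives a decomposition w = xyz where |xy| ≤ p and y is nonempty.
The first p characters of w are 0's, so xy (and hence y) consists only of 0's. Write y = 0^k, 1 ≤ k ≤ p.
Since 1 ≤ k ≤ p, k divides p!; set t = 1 + p!/k. Then xy^t z has p + (p!/k)·k = p + p! copies of 0. Now the 0-count equals the 1-count, so i ≠ j fails. So xy^t z = 0^{p+p!} 1^{p+p!} ∉ L.
This is a contradiction; hence L is not regular.

0^{p+p!} 1^{p+p!}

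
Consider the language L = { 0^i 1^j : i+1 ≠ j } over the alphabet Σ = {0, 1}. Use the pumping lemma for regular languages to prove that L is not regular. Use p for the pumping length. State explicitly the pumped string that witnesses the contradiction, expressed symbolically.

Suppose for contradiction that L is regular, and let p be the pumping length.
Choose w = 0^p 1^{p+p!+1}. Since p ≠ (p+p!+1)-1 = p+p!, w ∈ L; and |w| ≥ p.
Write w = xyz as guaranteed by the lemma, with |xy| ≤ p and y is nonempty.
Because |xy| ≤ p and w begins with p copies of 0, we have y = 0^k with 1 ≤ k ≤ p.
Since 1 ≤ k ≤ p, k divides p!; set t = 1 + p!/k. Then xy^t z has p + (p!/k)·k = p + p! copies of 0. Now the 0-count is p+p! and (1-count)-1 = (p+p!+1)-1 = p+p!, so i+1 ≠ j fails. So xy^t z = 0^{p+p!} 1^{p+p!+1} ∉ L.
This contradicts the pumping lemma, so L is not regular.

0^{p+p!} 1^{p+p!+1}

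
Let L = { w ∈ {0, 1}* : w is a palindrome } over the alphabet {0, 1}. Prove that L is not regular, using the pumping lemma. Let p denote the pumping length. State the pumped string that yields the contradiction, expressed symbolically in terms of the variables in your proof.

Suppose for contradiction that L is regular, and let p be the pumping length.
Take w = 0^p 1 0^p, a palindrome of length 2p+1 ≥ p.
Write w = xyz as guaranteed by the lemma, with |xy| ≤ p and |y| > 0.
Because |xy| ≤ p and w begins with p copies of 0, we have y = 0^k with 1 ≤ k ≤ p.
Pump with i = 2: xy^2z = 0^{p+k} 1 0^p. Its reverse is 0^p 1 0^{p+k}, which differs from xy^2z since k ≥ 1. So xy^2z is not a palindrome and xy^2z ∉ L.
Contradiction. Therefore L is not regular.

0^{p+k} 1 0^p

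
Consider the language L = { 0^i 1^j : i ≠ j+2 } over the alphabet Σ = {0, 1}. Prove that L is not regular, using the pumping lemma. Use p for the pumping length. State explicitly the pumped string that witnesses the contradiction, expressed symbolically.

Assume L is regular; let p be its pumping constant.
Choose w = 0^p 1^{p+p!-2}. Since p ≠ (p+p!-2)+2 = p+p!, w ∈ L; and |w| ≥ p.
The pumping lemma gives a decomposition w = xyz where |xy| ≤ p and |y| ≥ 1.
The first p characters of w are 0's, so xy (and hence y) consists only of 0's. Write y = 0^k, 1 ≤ k ≤ p.
Since 1 ≤ k ≤ p, k divides p!; set t = 1 + p!/k. Then xy^t z has p + (p!/k)·k = p + p! copies of 0. Now the 0-count is p+p! and (1-count)+2 = (p+p!-2)+2 = p+p!, so i ≠ j+2 fails. So xy^t z = 0^{p+p!} 1^{p+p!-2} ∉ L.
Contradiction. Therefore L is not regular.

0^{p+p!} 1^{p+p!-2}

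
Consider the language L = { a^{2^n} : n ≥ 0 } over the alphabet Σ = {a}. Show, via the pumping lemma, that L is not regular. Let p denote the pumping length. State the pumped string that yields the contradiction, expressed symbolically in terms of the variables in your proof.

a^{2^p+k}

Suppose for contradiction that L is regular, and let p be the pumping length.
Take w = a^{2^p} ∈ L with |w| = 2^p ≥ p.
Write w = xyz as guaranteed by the lemma, with |xy| ≤ p and |y| > 0.
Then y = a^k for some k with 1 ≤ k ≤ p.
Pump with i = 2: xy^2z = a^{2^p+k}. Since 1 ≤ k ≤ p < 2^p, we have 2^p < 2^p+k < 2^{p+1}, so 2^p+k is not a power of 2. So xy^2z ∉ L.
This is a contradiction; hence L is not regular.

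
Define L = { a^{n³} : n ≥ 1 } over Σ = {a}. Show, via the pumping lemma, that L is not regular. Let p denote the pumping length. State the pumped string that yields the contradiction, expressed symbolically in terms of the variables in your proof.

Suppose for contradiction that L is regular, and let p be the pumping length.
Take w = a^{p³} ∈ L with |w| = p³ ≥ p.
By the pumping lemma, w = xyz with |xy| ≤ p and |y| ≥ 1.
Then y = a^k for some k with 1 ≤ k ≤ p.
Pump with i = 2: xy^2z = a^{p³+k}. Since 1 ≤ k ≤ p, p³ < p³+k ≤ p³+p < p³+3p²+3p+1 = (p+1)³, so p³+k is not a perfect cube. So xy^2z ∉ L.
This is a contradiction; hence L is not regular.

a^{p³+k}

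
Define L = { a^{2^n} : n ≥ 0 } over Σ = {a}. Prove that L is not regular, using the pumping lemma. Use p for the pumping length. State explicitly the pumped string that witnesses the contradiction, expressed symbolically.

Assume L is regular. Let p be the pumping length given by the pumping lemma.
Take w = a^{2^p} ∈ L with |w| = 2^p ≥ p.
The pumping lemma gives a decomposition w = xyz where |xy| ≤ p and |y| > 0.
Then y = a^k for some k with 1 ≤ k ≤ p.
Pump with i = 2: xy^2z = a^{2^p+k}. Since 1 ≤ k ≤ p < 2^p, we have 2^p < 2^p+k < 2^{p+1}, so 2^p+k is not a power of 2. So xy^2z ∉ L.
This is a contradiction; hence L is not regular.

a^{2^p+k}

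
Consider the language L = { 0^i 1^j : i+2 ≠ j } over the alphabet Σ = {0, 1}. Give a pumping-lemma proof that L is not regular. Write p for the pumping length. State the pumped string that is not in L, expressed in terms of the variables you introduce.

0^{p+p!} 1^{p+p!+2}

Suppose for contradiction that L is regular, and let p be the pumping length.
Choose w = 0^p 1^{p+p!+2}. Since p ≠ (p+p!+2)-2 = p+p!, w ∈ L; and |w| ≥ p.
The pumping lemma gives a decomposition w = xyz where |xy| ≤ p and |y| ≥ 1.
Because |xy| ≤ p and w begins with p copies of 0, we have y = 0^k with 1 ≤ k ≤ p.
Since 1 ≤ k ≤ p, k divides p!; set t = 1 + p!/k. Then xy^t z has p + (p!/k)·k = p + p! copies of 0. Now the 0-count is p+p! and (1-count)-2 = (p+p!+2)-2 = p+p!, so i+2 ≠ j fails. So xy^t z = 0^{p+p!} 1^{p+p!+2} ∉ L.
Contradiction. Therefore L is not regular.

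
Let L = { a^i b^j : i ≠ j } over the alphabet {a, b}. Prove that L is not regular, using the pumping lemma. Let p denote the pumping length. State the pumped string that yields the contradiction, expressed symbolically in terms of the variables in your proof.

Assume L is regular; let p be its pumping constant.
Choose w = a^p b^{p+p!}. Since p ≠ p+p!, w ∈ L; and |w| ≥ p.
By the pumping lemma, w = xyz with |xy| ≤ p and |y| > 0.
Because |xy| ≤ p and w begins with p copies of a, we have y = a^k with 1 ≤ k ≤ p.
Since 1 ≤ k ≤ p, k divides p!; set t = 1 + p!/k. Then xy^t z has p + (p!/k)·k = p + p! copies of a. Now the a-count equals the b-count, so i ≠ j fails. So xy^t z = a^{p+p!} b^{p+p!} ∉ L.
This is a contradiction; hence L is not regular.

a^{p+p!} b^{p+p!}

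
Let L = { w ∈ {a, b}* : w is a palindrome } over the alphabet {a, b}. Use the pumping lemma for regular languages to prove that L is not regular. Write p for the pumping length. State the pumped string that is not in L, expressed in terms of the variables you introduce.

a^{p+k} b a^p

Toward a contradiction, assume L is regular with pumping length p.
Take w = a^p b a^p, a palindrome of length 2p+1 ≥ p.
Write w = xyz as guaranteed by the lemma, with |xy| ≤ p and |y| ≥ 1.
The first p characters of w are a's, so xy (and hence y) consists only of a's. Write y = a^k, 1 ≤ k ≤ p.
Pump with i = 2: xy^2z = a^{p+k} b a^p. Its reverse is a^p b a^{p+k}, which differs from xy^2z since k ≥ 1. So xy^2z is not a palindrome and xy^2z ∉ L.
Contradiction. Therefore L is not regular.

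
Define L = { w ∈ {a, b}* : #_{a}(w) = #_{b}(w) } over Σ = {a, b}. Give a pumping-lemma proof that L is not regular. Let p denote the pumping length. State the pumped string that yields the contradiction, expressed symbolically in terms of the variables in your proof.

a^{p+k} b^p

Assume L is regular. Let p be the pumping length given by the pumping lemma.
Choose w = a^p b^p ∈ L with |w| = 2p ≥ p.
Write w = xyz as guaranteed by the lemma, with |xy| ≤ p and y is nonempty.
Since the first p symbols of w are all a's and |xy| ≤ p, y lies entirely in the leading a-block: y = a^k for some k with 1 ≤ k ≤ p.
Pump with i = 2: xy^2z = a^{p+k} b^p has p+k occurrences of a but only p of b. Since k ≥ 1 the counts differ, so xy^2z ∉ L.
This contradicts the pumping lemma, so L is not regular.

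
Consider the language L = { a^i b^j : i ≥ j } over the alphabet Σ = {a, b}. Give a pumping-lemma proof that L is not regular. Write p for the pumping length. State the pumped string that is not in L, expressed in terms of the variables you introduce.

a^{p-k} b^p

Suppose for contradiction that L is regular, and let p be the pumping length.
Choose w = a^p b^p ∈ L, with |w| = 2p ≥ p.
The pumping lemma gives a decomposition w = xyz where |xy| ≤ p and y is nonempty.
Because |xy| ≤ p and w begins with p copies of a, we have y = a^k with 1 ≤ k ≤ p.
Consider xy^0z = xz = a^{p-k} b^p. Since k ≥ 1, the a-count p-k is less than p, so i ≥ j fails; thus xz ∉ L.
This contradicts the pumping lemma, so L is not regular.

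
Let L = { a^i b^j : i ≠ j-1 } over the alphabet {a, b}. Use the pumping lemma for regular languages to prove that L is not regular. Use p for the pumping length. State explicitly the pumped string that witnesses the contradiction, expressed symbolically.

a^{p+p!} b^{p+p!+1}

Assume L is regular. Let p be the pumping length given by the pumping lemma.
Choose w = a^p b^{p+p!+1}. Since p ≠ (p+p!+1)-1 = p+p!, w ∈ L; and |w| ≥ p.
By the pumping lemma, w = xyz with |xy| ≤ p and y is nonempty.
Since the first p symbols of w are all a's and |xy| ≤ p, y lies entirely in the leading a-block: y = a^k for some k with 1 ≤ k ≤ p.
Since 1 ≤ k ≤ p, k divides p!; set t = 1 + p!/k. Then xy^t z has p + (p!/k)·k = p + p! copies of a. Now the a-count is p+p! and (b-count)-1 = (p+p!+1)-1 = p+p!, so i ≠ j-1 fails. So xy^t z = a^{p+p!} b^{p+p!+1} ∉ L.
This contradicts the pumping lemma, so L is not regular.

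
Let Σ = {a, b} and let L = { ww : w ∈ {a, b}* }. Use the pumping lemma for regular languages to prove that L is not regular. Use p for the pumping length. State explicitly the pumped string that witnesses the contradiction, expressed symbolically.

Assume L is regular; let p be its pumping constant.
Take w = a^p b^p a^p b^p = uu where u = a^pb^p; then w ∈ L and |w| = 4p ≥ p.
The pumping lemma gives a decomposition w = xyz where |xy| ≤ p and |y| ≥ 1.
Because |xy| ≤ p and w begins with p copies of a, we have y = a^k with 1 ≤ k ≤ p.
Pump with i = 2: xy^2z = a^{p+k} b^p a^p b^p, of length 4p+k. Suppose this equals vv. The string starts with a and ends with b, so v does too; thus the boundary between the two copies of v is a b→a transition. There is exactly one such transition, at position 2p+k, so |v| = 2p+k and |vv| = 4p+2k ≠ 4p+k since k ≥ 1. So xy^2z ∉ L.
This is a contradiction; hence L is not regular.

a^{p+k} b^p a^p b^p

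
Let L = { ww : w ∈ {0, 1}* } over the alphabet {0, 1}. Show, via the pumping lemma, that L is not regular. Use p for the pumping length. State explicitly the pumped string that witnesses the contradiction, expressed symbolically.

0^{p+k} 1^p 0^p 1^p

Toward a contradiction, assume L is regular with pumping length p.
Take w = 0^p 1^p 0^p 1^p = uu where u = 0^p1^p; then w ∈ L and |w| = 4p ≥ p.
By the pumping lemma, w = xyz with |xy| ≤ p and |y| > 0.
The first p characters of w are 0's, so xy (and hence y) consists only of 0's. Write y = 0^k, 1 ≤ k ≤ p.
Pump with i = 2: xy^2z = 0^{p+k} 1^p 0^p 1^p, of length 4p+k. Suppose this equals vv. The string starts with 0 and ends with 1, so v does too; thus the boundary between the two copies of v is a 1→0 transition. There is exactly one such transition, at position 2p+k, so |v| = 2p+k and |vv| = 4p+2k ≠ 4p+k since k ≥ 1. So xy^2z ∉ L.
Contradiction. Therefore L is not regular.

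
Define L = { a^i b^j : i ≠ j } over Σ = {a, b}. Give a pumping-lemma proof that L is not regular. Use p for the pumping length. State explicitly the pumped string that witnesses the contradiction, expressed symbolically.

Toward a contradiction, assume L is regular with pumping length p.
Choose w = a^p b^{p+p!}. Since p ≠ p+p!, w ∈ L; and |w| ≥ p.
Write w = xyz as guaranteed by the lemma, with |xy| ≤ p and |y| ≥ 1.
Because |xy| ≤ p and w begins with p copies of a, we have y = a^k with 1 ≤ k ≤ p.
Since 1 ≤ k ≤ p, k divides p!; set t = 1 + p!/k. Then xy^t z has p + (p!/k)·k = p + p! copies of a. Now the a-count equals the b-count, so i ≠ j fails. So xy^t z = a^{p+p!} b^{p+p!} ∉ L.
This contradicts the pumping lemma, so L is not regular.

a^{p+p!} b^{p+p!}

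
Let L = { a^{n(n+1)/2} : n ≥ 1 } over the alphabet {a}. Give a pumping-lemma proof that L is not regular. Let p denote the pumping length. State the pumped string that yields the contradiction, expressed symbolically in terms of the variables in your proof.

a^{p(p+1)/2+k}

Suppose for contradiction that L is regular, and let p be the pumping length.
Take w = a^{p(p+1)/2} ∈ L with |w| = p(p+1)/2 ≥ p.
The pumping lemma gives a decomposition w = xyz where |xy| ≤ p and y is nonempty.
Then y = a^k for some k with 1 ≤ k ≤ p.
Pump with i = 2: xy^2z = a^{p(p+1)/2+k}. Since 1 ≤ k ≤ p, p(p+1)/2 < p(p+1)/2+k ≤ p(p+1)/2+p < (p+1)(p+2)/2, so p(p+1)/2+k is strictly between consecutive triangular numbers. So xy^2z ∉ L.
This is a contradiction; hence L is not regular.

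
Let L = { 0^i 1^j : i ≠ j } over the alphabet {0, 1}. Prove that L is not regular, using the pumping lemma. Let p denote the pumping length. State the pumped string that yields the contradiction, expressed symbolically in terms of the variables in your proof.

0^{p+p!} 1^{p+p!}

Suppose for contradiction that L is regular, and let p be the pumping length.
Choose w = 0^p 1^{p+p!}. Since p ≠ p+p!, w ∈ L; and |w| ≥ p.
Write w = xyz as guaranteed by the lemma, with |xy| ≤ p and |y| ≥ 1.
Since the first p symbols of w are all 0's and |xy| ≤ p, y lies entirely in the leading 0-block: y = 0^k for some k with 1 ≤ k ≤ p.
Since 1 ≤ k ≤ p, k divides p!; set t = 1 + p!/k. Then xy^t z has p + (p!/k)·k = p + p! copies of 0. Now the 0-count equals the 1-count, so i ≠ j fails. So xy^t z = 0^{p+p!} 1^{p+p!} ∉ L.
This contradicts the pumping lemma, so L is not regular.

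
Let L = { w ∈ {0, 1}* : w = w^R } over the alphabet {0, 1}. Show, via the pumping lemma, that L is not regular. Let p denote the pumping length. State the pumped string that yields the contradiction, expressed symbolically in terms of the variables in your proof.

Assume L is regular. Let p be the pumping length given by the pumping lemma.
Take w = 0^p 1 0^p, a palindrome of length 2p+1 ≥ p.
Write w = xyz as guaranteed by the lemma, with |xy| ≤ p and |y| > 0.
The first p characters of w are 0's, so xy (and hence y) consists only of 0's. Write y = 0^k, 1 ≤ k ≤ p.
Pump with i = 2: xy^2z = 0^{p+k} 1 0^p. Its reverse is 0^p 1 0^{p+k}, which differs from xy^2z since k ≥ 1. So xy^2z is not a palindrome and xy^2z ∉ L.
This contradicts the pumping lemma, so L is not regular.

0^{p+k} 1 0^p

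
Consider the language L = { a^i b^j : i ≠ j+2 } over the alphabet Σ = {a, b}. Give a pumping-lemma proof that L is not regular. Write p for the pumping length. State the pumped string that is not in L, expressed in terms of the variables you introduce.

Assume L is regular. Let p be the pumping length given by the pumping lemma.
Choose w = a^p b^{p+p!-2}. Since p ≠ (p+p!-2)+2 = p+p!, w ∈ L; and |w| ≥ p.
Write w = xyz as guaranteed by the lemma, with |xy| ≤ p and y is nonempty.
The first p characters of w are a's, so xy (and hence y) consists only of a's. Write y = a^k, 1 ≤ k ≤ p.
Since 1 ≤ k ≤ p, k divides p!; set t = 1 + p!/k. Then xy^t z has p + (p!/k)·k = p + p! copies of a. Now the a-count is p+p! and (b-count)+2 = (p+p!-2)+2 = p+p!, so i ≠ j+2 fails. So xy^t z = a^{p+p!} b^{p+p!-2} ∉ L.
This contradicts the pumping lemma, so L is not regular.

a^{p+p!} b^{p+p!-2}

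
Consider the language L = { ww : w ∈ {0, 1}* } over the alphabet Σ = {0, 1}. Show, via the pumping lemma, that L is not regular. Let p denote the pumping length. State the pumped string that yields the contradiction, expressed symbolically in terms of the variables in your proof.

0^{p+k} 1^p 0^p 1^p

Assume L is regular; let p be its pumping constant.
Take w = 0^p 1^p 0^p 1^p = uu where u = 0^p1^p; then w ∈ L and |w| = 4p ≥ p.
Write w = xyz as guaranteed by the lemma, with |xy| ≤ p and y is nonempty.
Since the first p symbols of w are all 0's and |xy| ≤ p, y lies entirely in the leading 0-block: y = 0^k for some k with 1 ≤ k ≤ p.
Pump with i = 2: xy^2z = 0^{p+k} 1^p 0^p 1^p, of length 4p+k. Suppose this equals vv. The string starts with 0 and ends with 1, so v does too; thus the boundary between the two copies of v is a 1→0 transition. There is exactly one such transition, at position 2p+k, so |v| = 2p+k and |vv| = 4p+2k ≠ 4p+k since k ≥ 1. So xy^2z ∉ L.
This contradicts the pumping lemma, so L is not regular.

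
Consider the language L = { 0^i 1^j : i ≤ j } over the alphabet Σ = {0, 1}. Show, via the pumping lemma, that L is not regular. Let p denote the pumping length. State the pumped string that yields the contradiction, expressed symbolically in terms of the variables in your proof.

Toward a contradiction, assume L is regular with pumping length p.
Choose w = 0^p 1^p ∈ L, with |w| = 2p ≥ p.
The pumping lemma gives a decomposition w = xyz where |xy| ≤ p and |y| ≥ 1.
Since the first p symbols of w are all 0's and |xy| ≤ p, y lies entirely in the leading 0-block: y = 0^k for some k with 1 ≤ k ≤ p.
Consider xy^2z = 0^{p+k} 1^p. Since k ≥ 1, the 0-count p+k exceeds the 1-count p, so i ≤ j fails; thus xy^2z ∉ L.
This contradicts the pumping lemma, so L is not regular.

0^{p+k} 1^p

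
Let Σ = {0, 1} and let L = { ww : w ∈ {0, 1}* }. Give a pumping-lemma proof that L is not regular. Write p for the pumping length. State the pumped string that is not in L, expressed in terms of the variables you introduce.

Toward a contradiction, assume L is regular with pumping length p.
Take w = 0^p 1^p 0^p 1^p = uu where u = 0^p1^p; then w ∈ L and |w| = 4p ≥ p.
By the pumping lemma, w = xyz with |xy| ≤ p and |y| > 0.
Because |xy| ≤ p and w begins with p copies of 0, we have y = 0^k with 1 ≤ k ≤ p.
Pump with i = 2: xy^2z = 0^{p+k} 1^p 0^p 1^p, of length 4p+k. Suppose this equals vv. The string starts with 0 and ends with 1, so v does too; thus the boundary between the two copies of v is a 1→0 transition. There is exactly one such transition, at position 2p+k, so |v| = 2p+k and |vv| = 4p+2k ≠ 4p+k since k ≥ 1. So xy^2z ∉ L.
Contradiction. Therefore L is not regular.

0^{p+k} 1^p 0^p 1^p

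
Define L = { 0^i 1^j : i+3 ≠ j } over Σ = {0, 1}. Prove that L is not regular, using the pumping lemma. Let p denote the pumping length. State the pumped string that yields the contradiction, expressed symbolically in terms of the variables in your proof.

Assume L is regular; let p be its pumping constant.
Choose w = 0^p 1^{p+p!+3}. Since p ≠ (p+p!+3)-3 = p+p!, w ∈ L; and |w| ≥ p.
By the pumping lemma, w = xyz with |xy| ≤ p and y is nonempty.
The first p characters of w are 0's, so xy (and hence y) consists only of 0's. Write y = 0^k, 1 ≤ k ≤ p.
Since 1 ≤ k ≤ p, k divides p!; set t = 1 + p!/k. Then xy^t z has p + (p!/k)·k = p + p! copies of 0. Now the 0-count is p+p! and (1-count)-3 = (p+p!+3)-3 = p+p!, so i+3 ≠ j fails. So xy^t z = 0^{p+p!} 1^{p+p!+3} ∉ L.
This is a contradiction; hence L is not regular.

0^{p+p!} 1^{p+p!+3}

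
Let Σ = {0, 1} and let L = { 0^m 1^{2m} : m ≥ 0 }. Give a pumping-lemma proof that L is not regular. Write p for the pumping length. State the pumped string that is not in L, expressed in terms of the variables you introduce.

0^{p+k} 1^{2p}

Suppose for contradiction that L is regular, and let p be the pumping length.
Choose w = 0^p 1^{2p}, which is in L with |w| = 3p ≥ p.
By the pumping lemma, w = xyz with |xy| ≤ p and y is nonempty.
Since the first p symbols of w are all 0's and |xy| ≤ p, y lies entirely in the leading 0-block: y = 0^k for some k with 1 ≤ k ≤ p.
Pump with i = 2: xy^2z = 0^{p+k} 1^{2p}. For this to lie in L we would need 2p = 2(p+k), which forces k = 0. But k ≥ 1, so xy^2z ∉ L.
This is a contradiction; hence L is not regular.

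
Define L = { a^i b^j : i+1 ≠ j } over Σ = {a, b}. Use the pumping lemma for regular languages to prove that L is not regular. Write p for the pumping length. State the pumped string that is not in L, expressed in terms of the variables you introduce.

a^{p+p!} b^{p+p!+1}

Assume L is regular; let p be its pumping constant.
Choose w = a^p b^{p+p!+1}. Since p ≠ (p+p!+1)-1 = p+p!, w ∈ L; and |w| ≥ p.
The pumping lemma gives a decomposition w = xyz where |xy| ≤ p and y is nonempty.
Because |xy| ≤ p and w begins with p copies of a, we have y = a^k with 1 ≤ k ≤ p.
Since 1 ≤ k ≤ p, k divides p!; set t = 1 + p!/k. Then xy^t z has p + (p!/k)·k = p + p! copies of a. Now the a-count is p+p! and (b-count)-1 = (p+p!+1)-1 = p+p!, so i+1 ≠ j fails. So xy^t z = a^{p+p!} b^{p+p!+1} ∉ L.
This contradicts the pumping lemma, so L is not regular.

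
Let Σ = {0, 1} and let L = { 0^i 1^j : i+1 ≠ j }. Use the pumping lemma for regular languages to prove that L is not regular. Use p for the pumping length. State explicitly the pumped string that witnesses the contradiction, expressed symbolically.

0^{p+p!} 1^{p+p!+1}

Suppose for contradiction that L is regular, and let p be the pumping length.
Choose w = 0^p 1^{p+p!+1}. Since p ≠ (p+p!+1)-1 = p+p!, w ∈ L; and |w| ≥ p.
The pumping lemma gives a decomposition w = xyz where |xy| ≤ p and |y| ≥ 1.
Since the first p symbols of w are all 0's and |xy| ≤ p, y lies entirely in the leading 0-block: y = 0^k for some k with 1 ≤ k ≤ p.
Since 1 ≤ k ≤ p, k divides p!; set t = 1 + p!/k. Then xy^t z has p + (p!/k)·k = p + p! copies of 0. Now the 0-count is p+p! and (1-count)-1 = (p+p!+1)-1 = p+p!, so i+1 ≠ j fails. So xy^t z = 0^{p+p!} 1^{p+p!+1} ∉ L.
Contradiction. Therefore L is not regular.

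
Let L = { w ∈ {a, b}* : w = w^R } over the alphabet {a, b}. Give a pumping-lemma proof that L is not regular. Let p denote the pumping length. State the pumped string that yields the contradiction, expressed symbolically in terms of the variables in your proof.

Toward a contradiction, assume L is regular with pumping length p.
Take w = a^p b a^p, a palindrome of length 2p+1 ≥ p.
The pumping lemma gives a decomposition w = xyz where |xy| ≤ p and |y| ≥ 1.
Because |xy| ≤ p and w begins with p copies of a, we have y = a^k with 1 ≤ k ≤ p.
Pump with i = 2: xy^2z = a^{p+k} b a^p. Its reverse is a^p b a^{p+k}, which differs from xy^2z since k ≥ 1. So xy^2z is not a palindrome and xy^2z ∉ L.
This is a contradiction; hence L is not regular.

a^{p+k} b a^p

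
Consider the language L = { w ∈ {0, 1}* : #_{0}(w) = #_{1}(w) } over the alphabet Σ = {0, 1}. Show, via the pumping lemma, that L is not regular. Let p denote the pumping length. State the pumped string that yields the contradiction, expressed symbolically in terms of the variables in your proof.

Assume L is regular. Let p be the pumping length given by the pumping lemma.
Choose w = 0^p 1^p ∈ L with |w| = 2p ≥ p.
Write w = xyz as guaranteed by the lemma, with |xy| ≤ p and y is nonempty.
The first p characters of w are 0's, so xy (and hence y) consists only of 0's. Write y = 0^k, 1 ≤ k ≤ p.
Pump with i = 2: xy^2z = 0^{p+k} 1^p has p+k occurrences of 0 but only p of 1. Since k ≥ 1 the counts differ, so xy^2z ∉ L.
Contradiction. Therefore L is not regular.

0^{p+k} 1^p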